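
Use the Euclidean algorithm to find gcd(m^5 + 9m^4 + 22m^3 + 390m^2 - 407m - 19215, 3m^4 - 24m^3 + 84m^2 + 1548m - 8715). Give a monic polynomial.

Apply the Euclidean algorithm:
  m^5 + 9m^4 + 22m^3 + 390m^2 - 407m - 19215 = ((1/3)m + 17/3)(3m^4 - 24m^3 + 84m^2 + 1548m - 8715) + (130m^3 - 602m^2 - 6274m + 30170)
  3m^4 - 24m^3 + 84m^2 + 1548m - 8715 = ((3/130)m - 657/8450)(130m^3 - 602m^2 - 6274m + 30170) + ((768858/4225)m^2 + (1537716/4225)m - 5382006/845)
  130m^3 - 602m^2 - 6274m + 30170 = ((274625/384429)m - 1820975/384429)((768858/4225)m^2 + (1537716/4225)m - 5382006/845) + (0)
Last nonzero remainder: (768858/4225)m^2 + (1537716/4225)m - 5382006/845. Dividing through by 768858/4225 gives the monic gcd m^2 + 2m - 35.

m^2 + 2m - 35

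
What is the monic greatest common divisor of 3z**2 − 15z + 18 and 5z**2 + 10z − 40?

z − 2

Apply the Euclidean algorithm:
  3z**2 − 15z + 18 = (3/5)(5z**2 + 10z − 40) + (−21z + 42)
  5z**2 + 10z − 40 = (−(5/21)z − 20/21)(−21z + 42) + (0)
Last nonzero remainder: −21z + 42. Dividing through by −21 gives the monic gcd z − 2.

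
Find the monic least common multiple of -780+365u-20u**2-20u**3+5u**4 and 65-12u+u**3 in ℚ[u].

Repeated division with remainder:
  5u**4-20u**3-20u**2+365u-780 = (5u-20)(u**3-12u+65) + (40u**2-200u+520)
  u**3-12u+65 = ((1/40)u+1/8)(40u**2-200u+520) + (0)
Last nonzero remainder: 40u**2-200u+520. Dividing through by 40 gives the monic gcd u**2-5u+13.
Then lcm(f, g) = f·g / gcd(f, g); expanding and making the result monic gives the answer.

-780+209u+53u**2-24u**3+u**4+u**5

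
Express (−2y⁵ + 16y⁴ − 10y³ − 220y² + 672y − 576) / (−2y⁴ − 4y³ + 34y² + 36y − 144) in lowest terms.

(y² − 7y + 12)/(y + 3)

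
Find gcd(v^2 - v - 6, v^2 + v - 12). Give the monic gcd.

v - 3

Euclidean algorithm in ℚ[v]:
  v^2 - v - 6 = (v^2 + v - 12) + (-2v + 6)
  v^2 + v - 12 = (-(1/2)v - 2)(-2v + 6) + (0)
Last nonzero remainder: -2v + 6. Dividing through by -2 gives the monic gcd v - 3.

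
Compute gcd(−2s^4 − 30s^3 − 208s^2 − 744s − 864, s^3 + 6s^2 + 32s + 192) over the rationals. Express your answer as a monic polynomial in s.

Apply the Euclidean algorithm:
  −2s^4 − 30s^3 − 208s^2 − 744s − 864 = (−2s − 18)(s^3 + 6s^2 + 32s + 192) + (−36s^2 + 216s + 2592)
  s^3 + 6s^2 + 32s + 192 = (−(1/36)s − 1/3)(−36s^2 + 216s + 2592) + (176s + 1056)
  −36s^2 + 216s + 2592 = (−(9/44)s + 27/11)(176s + 1056) + (0)
Last nonzero remainder: 176s + 1056. Dividing through by 176 gives the monic gcd s + 6.

s + 6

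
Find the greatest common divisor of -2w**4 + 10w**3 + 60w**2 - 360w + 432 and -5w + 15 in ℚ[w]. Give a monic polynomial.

By polynomial division,
  -2w**4 + 10w**3 + 60w**2 - 360w + 432 = ((2/5)w**3 - (4/5)w**2 - (72/5)w + 144/5)(-5w + 15) + (0)
Last nonzero remainder: -5w + 15. Dividing through by -5 gives the monic gcd w - 3.

w - 3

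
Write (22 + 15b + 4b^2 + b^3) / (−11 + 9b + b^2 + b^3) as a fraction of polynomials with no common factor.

Euclidean algorithm in ℚ[b]:
  b^3 + 4b^2 + 15b + 22 = (b^3 + b^2 + 9b − 11) + (3b^2 + 6b + 33)
  b^3 + b^2 + 9b − 11 = ((1/3)b − 1/3)(3b^2 + 6b + 33) + (0)
Last nonzero remainder: 3b^2 + 6b + 33. Dividing through by 3 gives the monic gcd b^2 + 2b + 11.
Cancel b^2 + 2b + 11 from numerator and denominator to get the reduced form.

(2 + b)/(−1 + b)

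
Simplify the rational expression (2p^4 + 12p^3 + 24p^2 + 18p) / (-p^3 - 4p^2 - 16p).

(-2p^3 - 12p^2 - 24p - 18)/(p^2 + 4p + 16)

By polynomial division,
  2p^4 + 12p^3 + 24p^2 + 18p = (-2p - 4)(-p^3 - 4p^2 - 16p) + (-24p^2 - 46p)
  -p^3 - 4p^2 - 16p = ((1/24)p + 25/288)(-24p^2 - 46p) + (-(1729/144)p)
  -24p^2 - 46p = ((3456/1729)p + 6624/1729)(-(1729/144)p) + (0)
Last nonzero remainder: -(1729/144)p. Dividing through by -1729/144 gives the monic gcd p.
Cancel p from numerator and denominator to get the reduced form.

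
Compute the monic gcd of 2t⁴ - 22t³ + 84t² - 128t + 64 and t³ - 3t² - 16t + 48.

Apply the Euclidean algorithm:
  2t⁴ - 22t³ + 84t² - 128t + 64 = (2t - 16)(t³ - 3t² - 16t + 48) + (68t² - 480t + 832)
  t³ - 3t² - 16t + 48 = ((1/68)t + 69/1156)(68t² - 480t + 832) + ((120/289)t - 480/289)
  68t² - 480t + 832 = ((4913/30)t - 7514/15)((120/289)t - 480/289) + (0)
Last nonzero remainder: (120/289)t - 480/289. Dividing through by 120/289 gives the monic gcd t - 4.

t - 4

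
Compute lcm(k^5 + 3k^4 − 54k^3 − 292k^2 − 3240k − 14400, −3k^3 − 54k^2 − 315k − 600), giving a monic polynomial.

k^6 + 8k^5 − 39k^4 − 562k^3 − 4700k^2 − 30600k − 72000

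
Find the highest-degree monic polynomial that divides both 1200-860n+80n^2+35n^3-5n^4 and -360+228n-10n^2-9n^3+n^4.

Repeated division with remainder:
  -5n^4+35n^3+80n^2-860n+1200 = (-5)(n^4-9n^3-10n^2+228n-360) + (-10n^3+30n^2+280n-600)
  n^4-9n^3-10n^2+228n-360 = (-(1/10)n+3/5)(-10n^3+30n^2+280n-600) + (0)
Last nonzero remainder: -10n^3+30n^2+280n-600. Dividing through by -10 gives the monic gcd n^3-3n^2-28n+60.

60-28n-3n^2+n^3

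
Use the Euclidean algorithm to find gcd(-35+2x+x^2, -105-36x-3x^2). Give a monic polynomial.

7+x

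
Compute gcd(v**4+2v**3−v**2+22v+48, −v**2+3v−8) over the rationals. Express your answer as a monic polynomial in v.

Apply the Euclidean algorithm:
  v**4+2v**3−v**2+22v+48 = (−v**2−5v−6)(−v**2+3v−8) + (0)
Last nonzero remainder: −v**2+3v−8. Dividing through by −1 gives the monic gcd v**2−3v+8.

v**2−3v+8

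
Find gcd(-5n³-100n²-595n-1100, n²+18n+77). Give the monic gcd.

n+11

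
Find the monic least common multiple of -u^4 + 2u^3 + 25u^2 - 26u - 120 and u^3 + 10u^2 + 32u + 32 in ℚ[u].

u^5 + 2u^4 - 33u^3 - 74u^2 + 224u + 480

Repeated division with remainder:
  -u^4 + 2u^3 + 25u^2 - 26u - 120 = (-u + 12)(u^3 + 10u^2 + 32u + 32) + (-63u^2 - 378u - 504)
  u^3 + 10u^2 + 32u + 32 = (-(1/63)u - 4/63)(-63u^2 - 378u - 504) + (0)
Last nonzero remainder: -63u^2 - 378u - 504. Dividing through by -63 gives the monic gcd u^2 + 6u + 8.
Then lcm(f, g) = f·g / gcd(f, g); expanding and making the result monic gives the answer.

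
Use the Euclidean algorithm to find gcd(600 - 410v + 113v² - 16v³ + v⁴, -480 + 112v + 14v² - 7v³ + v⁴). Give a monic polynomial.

Apply the Euclidean algorithm:
  v⁴ - 16v³ + 113v² - 410v + 600 = (v⁴ - 7v³ + 14v² + 112v - 480) + (-9v³ + 99v² - 522v + 1080)
  v⁴ - 7v³ + 14v² + 112v - 480 = (-(1/9)v - 4/9)(-9v³ + 99v² - 522v + 1080) + (0)
Last nonzero remainder: -9v³ + 99v² - 522v + 1080. Dividing through by -9 gives the monic gcd v³ - 11v² + 58v - 120.

-120 + 58v - 11v² + v³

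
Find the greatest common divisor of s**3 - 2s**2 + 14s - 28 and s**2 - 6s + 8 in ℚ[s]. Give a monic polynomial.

By polynomial division,
  s**3 - 2s**2 + 14s - 28 = (s + 4)(s**2 - 6s + 8) + (30s - 60)
  s**2 - 6s + 8 = ((1/30)s - 2/15)(30s - 60) + (0)
Last nonzero remainder: 30s - 60. Dividing through by 30 gives the monic gcd s - 2.

s - 2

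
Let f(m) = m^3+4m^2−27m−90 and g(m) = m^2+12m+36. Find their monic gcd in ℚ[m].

m+6

Euclidean algorithm in ℚ[m]:
  m^3+4m^2−27m−90 = (m−8)(m^2+12m+36) + (33m+198)
  m^2+12m+36 = ((1/33)m+2/11)(33m+198) + (0)
Last nonzero remainder: 33m+198. Dividing through by 33 gives the monic gcd m+6.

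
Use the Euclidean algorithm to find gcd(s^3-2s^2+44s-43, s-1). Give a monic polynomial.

Repeated division with remainder:
  s^3-2s^2+44s-43 = (s^2-s+43)(s-1) + (0)
The last nonzero remainder s-1 is already monic.

s-1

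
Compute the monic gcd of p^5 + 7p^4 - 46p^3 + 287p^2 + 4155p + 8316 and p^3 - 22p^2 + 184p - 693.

Apply the Euclidean algorithm:
  p^5 + 7p^4 - 46p^3 + 287p^2 + 4155p + 8316 = (p^2 + 29p + 408)(p^3 - 22p^2 + 184p - 693) + (4620p^2 - 50820p + 291060)
  p^3 - 22p^2 + 184p - 693 = ((1/4620)p - 1/420)(4620p^2 - 50820p + 291060) + (0)
Last nonzero remainder: 4620p^2 - 50820p + 291060. Dividing through by 4620 gives the monic gcd p^2 - 11p + 63.

p^2 - 11p + 63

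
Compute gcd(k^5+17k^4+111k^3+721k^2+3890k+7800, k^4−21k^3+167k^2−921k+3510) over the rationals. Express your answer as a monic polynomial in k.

Repeated division with remainder:
  k^5+17k^4+111k^3+721k^2+3890k+7800 = (k+38)(k^4−21k^3+167k^2−921k+3510) + (742k^3−4704k^2+35378k−125580)
  k^4−21k^3+167k^2−921k+3510 = ((1/742)k−111/5618)(742k^3−4704k^2+35378k−125580) + ((74100/2809)k^2−(148200/2809)k+2889900/2809)
  742k^3−4704k^2+35378k−125580 = ((1042139/37050)k−452249/3705)((74100/2809)k^2−(148200/2809)k+2889900/2809) + (0)
Last nonzero remainder: (74100/2809)k^2−(148200/2809)k+2889900/2809. Dividing through by 74100/2809 gives the monic gcd k^2−2k+39.

k^2−2k+39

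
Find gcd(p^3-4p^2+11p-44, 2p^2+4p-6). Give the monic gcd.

1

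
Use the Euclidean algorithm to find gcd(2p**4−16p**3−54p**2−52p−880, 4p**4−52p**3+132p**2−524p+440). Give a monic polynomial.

By polynomial division,
  2p**4−16p**3−54p**2−52p−880 = (1/2)(4p**4−52p**3+132p**2−524p+440) + (10p**3−120p**2+210p−1100)
  4p**4−52p**3+132p**2−524p+440 = ((2/5)p−2/5)(10p**3−120p**2+210p−1100) + (0)
Last nonzero remainder: 10p**3−120p**2+210p−1100. Dividing through by 10 gives the monic gcd p**3−12p**2+21p−110.

p**3−12p**2+21p−110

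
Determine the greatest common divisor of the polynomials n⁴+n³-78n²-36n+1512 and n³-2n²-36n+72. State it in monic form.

n²-36

Euclidean algorithm in ℚ[n]:
  n⁴+n³-78n²-36n+1512 = (n+3)(n³-2n²-36n+72) + (-36n²+1296)
  n³-2n²-36n+72 = (-(1/36)n+1/18)(-36n²+1296) + (0)
Last nonzero remainder: -36n²+1296. Dividing through by -36 gives the monic gcd n²-36.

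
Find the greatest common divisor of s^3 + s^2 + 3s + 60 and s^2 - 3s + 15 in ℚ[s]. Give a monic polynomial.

Repeated division with remainder:
  s^3 + s^2 + 3s + 60 = (s + 4)(s^2 - 3s + 15) + (0)
The last nonzero remainder s^2 - 3s + 15 is already monic.

s^2 - 3s + 15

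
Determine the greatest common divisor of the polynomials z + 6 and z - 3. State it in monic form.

1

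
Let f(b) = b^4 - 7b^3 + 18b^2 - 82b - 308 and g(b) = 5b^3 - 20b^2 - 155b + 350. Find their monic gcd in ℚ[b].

b - 7

Euclidean algorithm in ℚ[b]:
  b^4 - 7b^3 + 18b^2 - 82b - 308 = ((1/5)b - 3/5)(5b^3 - 20b^2 - 155b + 350) + (37b^2 - 245b - 98)
  5b^3 - 20b^2 - 155b + 350 = ((5/37)b + 485/1369)(37b^2 - 245b - 98) + (-(75240/1369)b + 526680/1369)
  37b^2 - 245b - 98 = (-(50653/75240)b - 9583/37620)(-(75240/1369)b + 526680/1369) + (0)
Last nonzero remainder: -(75240/1369)b + 526680/1369. Dividing through by -75240/1369 gives the monic gcd b - 7.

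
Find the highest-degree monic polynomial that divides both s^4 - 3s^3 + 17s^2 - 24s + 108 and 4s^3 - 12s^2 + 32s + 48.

Euclidean algorithm in ℚ[s]:
  s^4 - 3s^3 + 17s^2 - 24s + 108 = ((1/4)s)(4s^3 - 12s^2 + 32s + 48) + (9s^2 - 36s + 108)
  4s^3 - 12s^2 + 32s + 48 = ((4/9)s + 4/9)(9s^2 - 36s + 108) + (0)
Last nonzero remainder: 9s^2 - 36s + 108. Dividing through by 9 gives the monic gcd s^2 - 4s + 12.

s^2 - 4s + 12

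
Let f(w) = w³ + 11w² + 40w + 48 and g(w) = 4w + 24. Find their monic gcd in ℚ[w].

1

Repeated division with remainder:
  w³ + 11w² + 40w + 48 = ((1/4)w² + (5/4)w + 5/2)(4w + 24) + (-12)
  4w + 24 = (-(1/3)w - 2)(-12) + (0)
The last nonzero remainder is the constant -12, so the polynomials are coprime and gcd = 1.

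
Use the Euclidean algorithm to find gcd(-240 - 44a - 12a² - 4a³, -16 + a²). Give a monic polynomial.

4 + a

Repeated division with remainder:
  -4a³ - 12a² - 44a - 240 = (-4a - 12)(a² - 16) + (-108a - 432)
  a² - 16 = (-(1/108)a + 1/27)(-108a - 432) + (0)
Last nonzero remainder: -108a - 432. Dividing through by -108 gives the monic gcd a + 4.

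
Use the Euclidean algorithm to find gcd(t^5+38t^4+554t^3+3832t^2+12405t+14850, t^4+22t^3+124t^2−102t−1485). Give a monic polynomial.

By polynomial division,
  t^5+38t^4+554t^3+3832t^2+12405t+14850 = (t+16)(t^4+22t^3+124t^2−102t−1485) + (78t^3+1950t^2+15522t+38610)
  t^4+22t^3+124t^2−102t−1485 = ((1/78)t−1/26)(78t^3+1950t^2+15522t+38610) + (0)
Last nonzero remainder: 78t^3+1950t^2+15522t+38610. Dividing through by 78 gives the monic gcd t^3+25t^2+199t+495.

t^3+25t^2+199t+495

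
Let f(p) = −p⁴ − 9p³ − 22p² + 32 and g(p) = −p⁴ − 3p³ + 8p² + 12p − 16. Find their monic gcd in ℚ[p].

p³ + 5p² + 2p − 8

Apply the Euclidean algorithm:
  −p⁴ − 9p³ − 22p² + 32 = (−p⁴ − 3p³ + 8p² + 12p − 16) + (−6p³ − 30p² − 12p + 48)
  −p⁴ − 3p³ + 8p² + 12p − 16 = ((1/6)p − 1/3)(−6p³ − 30p² − 12p + 48) + (0)
Last nonzero remainder: −6p³ − 30p² − 12p + 48. Dividing through by −6 gives the monic gcd p³ + 5p² + 2p − 8.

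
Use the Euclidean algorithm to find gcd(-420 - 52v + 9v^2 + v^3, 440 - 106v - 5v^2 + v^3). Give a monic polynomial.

10 + v

Apply the Euclidean algorithm:
  v^3 + 9v^2 - 52v - 420 = (v^3 - 5v^2 - 106v + 440) + (14v^2 + 54v - 860)
  v^3 - 5v^2 - 106v + 440 = ((1/14)v - 31/49)(14v^2 + 54v - 860) + (-(510/49)v - 5100/49)
  14v^2 + 54v - 860 = (-(343/255)v + 2107/255)(-(510/49)v - 5100/49) + (0)
Last nonzero remainder: -(510/49)v - 5100/49. Dividing through by -510/49 gives the monic gcd v + 10.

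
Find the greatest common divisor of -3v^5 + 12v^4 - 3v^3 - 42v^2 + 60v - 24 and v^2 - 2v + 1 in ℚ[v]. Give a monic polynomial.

Apply the Euclidean algorithm:
  -3v^5 + 12v^4 - 3v^3 - 42v^2 + 60v - 24 = (-3v^3 + 6v^2 + 12v - 24)(v^2 - 2v + 1) + (0)
The last nonzero remainder v^2 - 2v + 1 is already monic.

v^2 - 2v + 1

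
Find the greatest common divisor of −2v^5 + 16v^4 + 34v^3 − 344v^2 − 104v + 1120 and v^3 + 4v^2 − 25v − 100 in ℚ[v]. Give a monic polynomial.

v^2 − v − 20

Apply the Euclidean algorithm:
  −2v^5 + 16v^4 + 34v^3 − 344v^2 − 104v + 1120 = (−2v^2 + 24v − 112)(v^3 + 4v^2 − 25v − 100) + (504v^2 − 504v − 10080)
  v^3 + 4v^2 − 25v − 100 = ((1/504)v + 5/504)(504v^2 − 504v − 10080) + (0)
Last nonzero remainder: 504v^2 − 504v − 10080. Dividing through by 504 gives the monic gcd v^2 − v − 20.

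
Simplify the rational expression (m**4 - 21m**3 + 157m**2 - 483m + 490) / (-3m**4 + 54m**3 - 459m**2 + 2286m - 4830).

(-m**2 + 9m - 14)/(3m**2 - 18m + 138)

Euclidean algorithm in ℚ[m]:
  m**4 - 21m**3 + 157m**2 - 483m + 490 = (-1/3)(-3m**4 + 54m**3 - 459m**2 + 2286m - 4830) + (-3m**3 + 4m**2 + 279m - 1120)
  -3m**4 + 54m**3 - 459m**2 + 2286m - 4830 = (m - 50/3)(-3m**3 + 4m**2 + 279m - 1120) + (-(2014/3)m**2 + 8056m - 70490/3)
  -3m**3 + 4m**2 + 279m - 1120 = ((9/2014)m + 48/1007)(-(2014/3)m**2 + 8056m - 70490/3) + (0)
Last nonzero remainder: -(2014/3)m**2 + 8056m - 70490/3. Dividing through by -2014/3 gives the monic gcd m**2 - 12m + 35.
Cancel m**2 - 12m + 35 from numerator and denominator to get the reduced form.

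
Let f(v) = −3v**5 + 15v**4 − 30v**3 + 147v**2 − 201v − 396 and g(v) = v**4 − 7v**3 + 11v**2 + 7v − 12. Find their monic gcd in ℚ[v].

Euclidean algorithm in ℚ[v]:
  −3v**5 + 15v**4 − 30v**3 + 147v**2 − 201v − 396 = (−3v − 6)(v**4 − 7v**3 + 11v**2 + 7v − 12) + (−39v**3 + 234v**2 − 195v − 468)
  v**4 − 7v**3 + 11v**2 + 7v − 12 = (−(1/39)v + 1/39)(−39v**3 + 234v**2 − 195v − 468) + (0)
Last nonzero remainder: −39v**3 + 234v**2 − 195v − 468. Dividing through by −39 gives the monic gcd v**3 − 6v**2 + 5v + 12.

v**3 − 6v**2 + 5v + 12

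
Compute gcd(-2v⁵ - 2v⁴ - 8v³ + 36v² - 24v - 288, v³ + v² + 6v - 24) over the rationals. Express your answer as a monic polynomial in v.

By polynomial division,
  -2v⁵ - 2v⁴ - 8v³ + 36v² - 24v - 288 = (-2v² + 4)(v³ + v² + 6v - 24) + (-16v² - 48v - 192)
  v³ + v² + 6v - 24 = (-(1/16)v + 1/8)(-16v² - 48v - 192) + (0)
Last nonzero remainder: -16v² - 48v - 192. Dividing through by -16 gives the monic gcd v² + 3v + 12.

v² + 3v + 12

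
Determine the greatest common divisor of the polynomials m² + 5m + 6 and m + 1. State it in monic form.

Apply the Euclidean algorithm:
  m² + 5m + 6 = (m + 4)(m + 1) + (2)
  m + 1 = ((1/2)m + 1/2)(2) + (0)
The last nonzero remainder is the constant 2, so the polynomials are coprime and gcd = 1.

1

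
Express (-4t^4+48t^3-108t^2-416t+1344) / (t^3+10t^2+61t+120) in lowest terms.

(-4t^3+60t^2-288t+448)/(t^2+7t+40)

Repeated division with remainder:
  -4t^4+48t^3-108t^2-416t+1344 = (-4t+88)(t^3+10t^2+61t+120) + (-744t^2-5304t-9216)
  t^3+10t^2+61t+120 = (-(1/744)t-89/23064)(-744t^2-5304t-9216) + ((27048/961)t+81144/961)
  -744t^2-5304t-9216 = (-(29791/1127)t-123008/1127)((27048/961)t+81144/961) + (0)
Last nonzero remainder: (27048/961)t+81144/961. Dividing through by 27048/961 gives the monic gcd t+3.
Cancel t+3 from numerator and denominator to get the reduced form.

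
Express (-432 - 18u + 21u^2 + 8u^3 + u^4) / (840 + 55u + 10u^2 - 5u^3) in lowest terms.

(18 - 3u - u^2)/(-35 + 5u)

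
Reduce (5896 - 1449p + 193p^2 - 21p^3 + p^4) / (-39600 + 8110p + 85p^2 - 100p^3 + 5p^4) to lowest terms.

(67 - 2p + p^2)/(-450 - 5p + 5p^2)

Apply the Euclidean algorithm:
  p^4 - 21p^3 + 193p^2 - 1449p + 5896 = (1/5)(5p^4 - 100p^3 + 85p^2 + 8110p - 39600) + (-p^3 + 176p^2 - 3071p + 13816)
  5p^4 - 100p^3 + 85p^2 + 8110p - 39600 = (-5p - 780)(-p^3 + 176p^2 - 3071p + 13816) + (122010p^2 - 2318190p + 10736880)
  -p^3 + 176p^2 - 3071p + 13816 = (-(1/122010)p + 157/122010)(122010p^2 - 2318190p + 10736880) + (0)
Last nonzero remainder: 122010p^2 - 2318190p + 10736880. Dividing through by 122010 gives the monic gcd p^2 - 19p + 88.
Cancel p^2 - 19p + 88 from numerator and denominator to get the reduced form.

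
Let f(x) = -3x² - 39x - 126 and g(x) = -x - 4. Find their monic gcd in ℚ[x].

1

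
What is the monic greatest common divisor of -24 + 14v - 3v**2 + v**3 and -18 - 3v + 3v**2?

1

Repeated division with remainder:
  v**3 - 3v**2 + 14v - 24 = ((1/3)v - 2/3)(3v**2 - 3v - 18) + (18v - 36)
  3v**2 - 3v - 18 = ((1/6)v + 1/6)(18v - 36) + (-12)
  18v - 36 = (-(3/2)v + 3)(-12) + (0)
The last nonzero remainder is the constant -12, so the polynomials are coprime and gcd = 1.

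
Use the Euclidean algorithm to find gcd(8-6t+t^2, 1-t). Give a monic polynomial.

1

Euclidean algorithm in ℚ[t]:
  t^2-6t+8 = (-t+5)(-t+1) + (3)
  -t+1 = (-(1/3)t+1/3)(3) + (0)
The last nonzero remainder is the constant 3, so the polynomials are coprime and gcd = 1.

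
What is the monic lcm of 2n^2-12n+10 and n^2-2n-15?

Apply the Euclidean algorithm:
  2n^2-12n+10 = (2)(n^2-2n-15) + (-8n+40)
  n^2-2n-15 = (-(1/8)n-3/8)(-8n+40) + (0)
Last nonzero remainder: -8n+40. Dividing through by -8 gives the monic gcd n-5.
Then lcm(f, g) = f·g / gcd(f, g); expanding and making the result monic gives the answer.

n^3-3n^2-13n+15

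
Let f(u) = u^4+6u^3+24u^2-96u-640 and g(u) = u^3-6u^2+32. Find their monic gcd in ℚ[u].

Apply the Euclidean algorithm:
  u^4+6u^3+24u^2-96u-640 = (u+12)(u^3-6u^2+32) + (96u^2-128u-1024)
  u^3-6u^2+32 = ((1/96)u-7/144)(96u^2-128u-1024) + ((40/9)u-160/9)
  96u^2-128u-1024 = ((108/5)u+288/5)((40/9)u-160/9) + (0)
Last nonzero remainder: (40/9)u-160/9. Dividing through by 40/9 gives the monic gcd u-4.

u-4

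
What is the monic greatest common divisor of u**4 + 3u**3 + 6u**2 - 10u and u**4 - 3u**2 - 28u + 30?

Apply the Euclidean algorithm:
  u**4 + 3u**3 + 6u**2 - 10u = (u**4 - 3u**2 - 28u + 30) + (3u**3 + 9u**2 + 18u - 30)
  u**4 - 3u**2 - 28u + 30 = ((1/3)u - 1)(3u**3 + 9u**2 + 18u - 30) + (0)
Last nonzero remainder: 3u**3 + 9u**2 + 18u - 30. Dividing through by 3 gives the monic gcd u**3 + 3u**2 + 6u - 10.

u**3 + 3u**2 + 6u - 10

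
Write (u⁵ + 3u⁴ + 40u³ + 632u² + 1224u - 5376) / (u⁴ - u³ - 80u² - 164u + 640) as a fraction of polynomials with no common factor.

(u² - 6u + 84)/(u - 10)

By polynomial division,
  u⁵ + 3u⁴ + 40u³ + 632u² + 1224u - 5376 = (u + 4)(u⁴ - u³ - 80u² - 164u + 640) + (124u³ + 1116u² + 1240u - 7936)
  u⁴ - u³ - 80u² - 164u + 640 = ((1/124)u - 5/62)(124u³ + 1116u² + 1240u - 7936) + (0)
Last nonzero remainder: 124u³ + 1116u² + 1240u - 7936. Dividing through by 124 gives the monic gcd u³ + 9u² + 10u - 64.
Cancel u³ + 9u² + 10u - 64 from numerator and denominator to get the reduced form.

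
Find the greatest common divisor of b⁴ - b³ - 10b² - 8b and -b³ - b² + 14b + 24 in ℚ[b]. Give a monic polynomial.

Euclidean algorithm in ℚ[b]:
  b⁴ - b³ - 10b² - 8b = (-b + 2)(-b³ - b² + 14b + 24) + (6b² - 12b - 48)
  -b³ - b² + 14b + 24 = (-(1/6)b - 1/2)(6b² - 12b - 48) + (0)
Last nonzero remainder: 6b² - 12b - 48. Dividing through by 6 gives the monic gcd b² - 2b - 8.

b² - 2b - 8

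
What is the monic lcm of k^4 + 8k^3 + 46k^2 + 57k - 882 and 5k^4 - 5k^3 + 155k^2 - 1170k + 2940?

k^6 + 2k^5 + 10k^4 - 123k^3 - 672k^2 + 5976k - 10584

By polynomial division,
  k^4 + 8k^3 + 46k^2 + 57k - 882 = (1/5)(5k^4 - 5k^3 + 155k^2 - 1170k + 2940) + (9k^3 + 15k^2 + 291k - 1470)
  5k^4 - 5k^3 + 155k^2 - 1170k + 2940 = ((5/9)k - 40/27)(9k^3 + 15k^2 + 291k - 1470) + ((140/9)k^2 + (700/9)k + 6860/9)
  9k^3 + 15k^2 + 291k - 1470 = ((81/140)k - 27/14)((140/9)k^2 + (700/9)k + 6860/9) + (0)
Last nonzero remainder: (140/9)k^2 + (700/9)k + 6860/9. Dividing through by 140/9 gives the monic gcd k^2 + 5k + 49.
Then lcm(f, g) = f·g / gcd(f, g); expanding and making the result monic gives the answer.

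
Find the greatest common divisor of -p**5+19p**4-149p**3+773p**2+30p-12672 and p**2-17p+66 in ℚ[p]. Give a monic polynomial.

By polynomial division,
  -p**5+19p**4-149p**3+773p**2+30p-12672 = (-p**3+2p**2-49p-192)(p**2-17p+66) + (0)
The last nonzero remainder p**2-17p+66 is already monic.

p**2-17p+66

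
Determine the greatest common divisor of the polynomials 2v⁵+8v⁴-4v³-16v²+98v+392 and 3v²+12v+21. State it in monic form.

v²+4v+7

By polynomial division,
  2v⁵+8v⁴-4v³-16v²+98v+392 = ((2/3)v³-6v+56/3)(3v²+12v+21) + (0)
Last nonzero remainder: 3v²+12v+21. Dividing through by 3 gives the monic gcd v²+4v+7.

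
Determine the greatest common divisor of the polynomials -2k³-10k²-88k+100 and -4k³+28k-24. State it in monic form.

k-1

By polynomial division,
  -2k³-10k²-88k+100 = (1/2)(-4k³+28k-24) + (-10k²-102k+112)
  -4k³+28k-24 = ((2/5)k-102/25)(-10k²-102k+112) + (-(10824/25)k+10824/25)
  -10k²-102k+112 = ((125/5412)k+350/1353)(-(10824/25)k+10824/25) + (0)
Last nonzero remainder: -(10824/25)k+10824/25. Dividing through by -10824/25 gives the monic gcd k-1.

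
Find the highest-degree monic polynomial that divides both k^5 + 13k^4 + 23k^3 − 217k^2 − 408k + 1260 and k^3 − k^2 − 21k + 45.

k^2 + 2k − 15

By polynomial division,
  k^5 + 13k^4 + 23k^3 − 217k^2 − 408k + 1260 = (k^2 + 14k + 58)(k^3 − k^2 − 21k + 45) + (90k^2 + 180k − 1350)
  k^3 − k^2 − 21k + 45 = ((1/90)k − 1/30)(90k^2 + 180k − 1350) + (0)
Last nonzero remainder: 90k^2 + 180k − 1350. Dividing through by 90 gives the monic gcd k^2 + 2k − 15.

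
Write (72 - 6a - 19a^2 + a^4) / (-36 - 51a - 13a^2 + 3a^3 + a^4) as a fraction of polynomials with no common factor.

Apply the Euclidean algorithm:
  a^4 - 19a^2 - 6a + 72 = (a^4 + 3a^3 - 13a^2 - 51a - 36) + (-3a^3 - 6a^2 + 45a + 108)
  a^4 + 3a^3 - 13a^2 - 51a - 36 = (-(1/3)a - 1/3)(-3a^3 - 6a^2 + 45a + 108) + (0)
Last nonzero remainder: -3a^3 - 6a^2 + 45a + 108. Dividing through by -3 gives the monic gcd a^3 + 2a^2 - 15a - 36.
Cancel a^3 + 2a^2 - 15a - 36 from numerator and denominator to get the reduced form.

(-2 + a)/(1 + a)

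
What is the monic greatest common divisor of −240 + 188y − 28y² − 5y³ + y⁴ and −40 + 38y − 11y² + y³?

−40 + 38y − 11y² + y³

Repeated division with remainder:
  y⁴ − 5y³ − 28y² + 188y − 240 = (y + 6)(y³ − 11y² + 38y − 40) + (0)
The last nonzero remainder y³ − 11y² + 38y − 40 is already monic.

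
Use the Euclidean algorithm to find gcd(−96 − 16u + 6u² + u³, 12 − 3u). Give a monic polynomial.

Euclidean algorithm in ℚ[u]:
  u³ + 6u² − 16u − 96 = (−(1/3)u² − (10/3)u − 8)(−3u + 12) + (0)
Last nonzero remainder: −3u + 12. Dividing through by −3 gives the monic gcd u − 4.

−4 + u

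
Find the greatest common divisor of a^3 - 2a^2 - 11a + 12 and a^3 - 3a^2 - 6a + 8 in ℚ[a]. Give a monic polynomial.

By polynomial division,
  a^3 - 2a^2 - 11a + 12 = (a^3 - 3a^2 - 6a + 8) + (a^2 - 5a + 4)
  a^3 - 3a^2 - 6a + 8 = (a + 2)(a^2 - 5a + 4) + (0)
The last nonzero remainder a^2 - 5a + 4 is already monic.

a^2 - 5a + 4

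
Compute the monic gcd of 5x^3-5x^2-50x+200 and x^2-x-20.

x+4

Apply the Euclidean algorithm:
  5x^3-5x^2-50x+200 = (5x)(x^2-x-20) + (50x+200)
  x^2-x-20 = ((1/50)x-1/10)(50x+200) + (0)
Last nonzero remainder: 50x+200. Dividing through by 50 gives the monic gcd x+4.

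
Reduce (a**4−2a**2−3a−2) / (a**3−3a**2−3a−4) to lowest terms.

(a**2−a−2)/(a−4)

Euclidean algorithm in ℚ[a]:
  a**4−2a**2−3a−2 = (a+3)(a**3−3a**2−3a−4) + (10a**2+10a+10)
  a**3−3a**2−3a−4 = ((1/10)a−2/5)(10a**2+10a+10) + (0)
Last nonzero remainder: 10a**2+10a+10. Dividing through by 10 gives the monic gcd a**2+a+1.
Cancel a**2+a+1 from numerator and denominator to get the reduced form.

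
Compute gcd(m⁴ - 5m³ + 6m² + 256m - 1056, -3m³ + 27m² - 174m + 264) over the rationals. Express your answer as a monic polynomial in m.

Euclidean algorithm in ℚ[m]:
  m⁴ - 5m³ + 6m² + 256m - 1056 = (-(1/3)m - 4/3)(-3m³ + 27m² - 174m + 264) + (-16m² + 112m - 704)
  -3m³ + 27m² - 174m + 264 = ((3/16)m - 3/8)(-16m² + 112m - 704) + (0)
Last nonzero remainder: -16m² + 112m - 704. Dividing through by -16 gives the monic gcd m² - 7m + 44.

m² - 7m + 44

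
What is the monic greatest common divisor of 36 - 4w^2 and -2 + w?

1

Apply the Euclidean algorithm:
  -4w^2 + 36 = (-4w - 8)(w - 2) + (20)
  w - 2 = ((1/20)w - 1/10)(20) + (0)
The last nonzero remainder is the constant 20, so the polynomials are coprime and gcd = 1.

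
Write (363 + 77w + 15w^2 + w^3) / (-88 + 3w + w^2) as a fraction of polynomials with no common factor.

By polynomial division,
  w^3 + 15w^2 + 77w + 363 = (w + 12)(w^2 + 3w - 88) + (129w + 1419)
  w^2 + 3w - 88 = ((1/129)w - 8/129)(129w + 1419) + (0)
Last nonzero remainder: 129w + 1419. Dividing through by 129 gives the monic gcd w + 11.
Cancel w + 11 from numerator and denominator to get the reduced form.

(33 + 4w + w^2)/(-8 + w)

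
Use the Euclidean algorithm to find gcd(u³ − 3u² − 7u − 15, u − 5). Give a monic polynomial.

u − 5

Repeated division with remainder:
  u³ − 3u² − 7u − 15 = (u² + 2u + 3)(u − 5) + (0)
The last nonzero remainder u − 5 is already monic.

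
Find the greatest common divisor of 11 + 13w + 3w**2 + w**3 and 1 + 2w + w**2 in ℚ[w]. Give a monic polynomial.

Apply the Euclidean algorithm:
  w**3 + 3w**2 + 13w + 11 = (w + 1)(w**2 + 2w + 1) + (10w + 10)
  w**2 + 2w + 1 = ((1/10)w + 1/10)(10w + 10) + (0)
Last nonzero remainder: 10w + 10. Dividing through by 10 gives the monic gcd w + 1.

1 + w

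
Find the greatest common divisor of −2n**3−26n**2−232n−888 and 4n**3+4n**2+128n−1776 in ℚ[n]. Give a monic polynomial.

n**2+7n+74

By polynomial division,
  −2n**3−26n**2−232n−888 = (−1/2)(4n**3+4n**2+128n−1776) + (−24n**2−168n−1776)
  4n**3+4n**2+128n−1776 = (−(1/6)n+1)(−24n**2−168n−1776) + (0)
Last nonzero remainder: −24n**2−168n−1776. Dividing through by −24 gives the monic gcd n**2+7n+74.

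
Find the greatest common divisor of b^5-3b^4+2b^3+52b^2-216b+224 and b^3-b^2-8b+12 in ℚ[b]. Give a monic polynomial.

b^2-4b+4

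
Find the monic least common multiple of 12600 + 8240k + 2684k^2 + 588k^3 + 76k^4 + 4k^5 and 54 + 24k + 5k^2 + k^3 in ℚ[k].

By polynomial division,
  4k^5 + 76k^4 + 588k^3 + 2684k^2 + 8240k + 12600 = (4k^2 + 56k + 212)(k^3 + 5k^2 + 24k + 54) + (64k^2 + 128k + 1152)
  k^3 + 5k^2 + 24k + 54 = ((1/64)k + 3/64)(64k^2 + 128k + 1152) + (0)
Last nonzero remainder: 64k^2 + 128k + 1152. Dividing through by 64 gives the monic gcd k^2 + 2k + 18.
Then lcm(f, g) = f·g / gcd(f, g); expanding and making the result monic gives the answer.

9450 + 9330k + 4073k^2 + 1112k^3 + 204k^4 + 22k^5 + k^6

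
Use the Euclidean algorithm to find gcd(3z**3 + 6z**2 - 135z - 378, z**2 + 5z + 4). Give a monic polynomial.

Apply the Euclidean algorithm:
  3z**3 + 6z**2 - 135z - 378 = (3z - 9)(z**2 + 5z + 4) + (-102z - 342)
  z**2 + 5z + 4 = (-(1/102)z - 14/867)(-102z - 342) + (-440/289)
  -102z - 342 = ((14739/220)z + 49419/220)(-440/289) + (0)
The last nonzero remainder is the constant -440/289, so the polynomials are coprime and gcd = 1.

1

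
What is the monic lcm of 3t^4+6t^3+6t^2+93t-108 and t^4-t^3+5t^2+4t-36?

Euclidean algorithm in ℚ[t]:
  3t^4+6t^3+6t^2+93t-108 = (3)(t^4-t^3+5t^2+4t-36) + (9t^3-9t^2+81t)
  t^4-t^3+5t^2+4t-36 = ((1/9)t)(9t^3-9t^2+81t) + (-4t^2+4t-36)
  9t^3-9t^2+81t = (-(9/4)t)(-4t^2+4t-36) + (0)
Last nonzero remainder: -4t^2+4t-36. Dividing through by -4 gives the monic gcd t^2-t+9.
Then lcm(f, g) = f·g / gcd(f, g); expanding and making the result monic gives the answer.

t^6+2t^5-2t^4+23t^3-44t^2-124t+144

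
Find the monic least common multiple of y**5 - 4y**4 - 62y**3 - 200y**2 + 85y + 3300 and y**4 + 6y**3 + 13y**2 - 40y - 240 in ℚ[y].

Repeated division with remainder:
  y**5 - 4y**4 - 62y**3 - 200y**2 + 85y + 3300 = (y - 10)(y**4 + 6y**3 + 13y**2 - 40y - 240) + (-15y**3 - 30y**2 - 75y + 900)
  y**4 + 6y**3 + 13y**2 - 40y - 240 = (-(1/15)y - 4/15)(-15y**3 - 30y**2 - 75y + 900) + (0)
Last nonzero remainder: -15y**3 - 30y**2 - 75y + 900. Dividing through by -15 gives the monic gcd y**3 + 2y**2 + 5y - 60.
Then lcm(f, g) = f·g / gcd(f, g); expanding and making the result monic gives the answer.

y**6 - 78y**4 - 448y**3 - 715y**2 + 3640y + 13200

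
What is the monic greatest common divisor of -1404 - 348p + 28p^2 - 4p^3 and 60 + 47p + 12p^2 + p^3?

3 + p

Repeated division with remainder:
  -4p^3 + 28p^2 - 348p - 1404 = (-4)(p^3 + 12p^2 + 47p + 60) + (76p^2 - 160p - 1164)
  p^3 + 12p^2 + 47p + 60 = ((1/76)p + 67/361)(76p^2 - 160p - 1164) + ((33216/361)p + 99648/361)
  76p^2 - 160p - 1164 = ((6859/8304)p - 35017/8304)((33216/361)p + 99648/361) + (0)
Last nonzero remainder: (33216/361)p + 99648/361. Dividing through by 33216/361 gives the monic gcd p + 3.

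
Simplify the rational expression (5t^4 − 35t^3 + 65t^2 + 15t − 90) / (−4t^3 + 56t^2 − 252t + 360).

(−5t^3 + 20t^2 − 5t − 30)/(4t^2 − 44t + 120)

Euclidean algorithm in ℚ[t]:
  5t^4 − 35t^3 + 65t^2 + 15t − 90 = (−(5/4)t − 35/4)(−4t^3 + 56t^2 − 252t + 360) + (240t^2 − 1740t + 3060)
  −4t^3 + 56t^2 − 252t + 360 = (−(1/60)t + 9/80)(240t^2 − 1740t + 3060) + (−(21/4)t + 63/4)
  240t^2 − 1740t + 3060 = (−(320/7)t + 1360/7)(−(21/4)t + 63/4) + (0)
Last nonzero remainder: −(21/4)t + 63/4. Dividing through by −21/4 gives the monic gcd t − 3.
Cancel t − 3 from numerator and denominator to get the reduced form.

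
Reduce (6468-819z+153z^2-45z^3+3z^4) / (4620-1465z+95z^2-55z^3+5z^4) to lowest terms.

(-21+3z)/(-15+5z)

Apply the Euclidean algorithm:
  3z^4-45z^3+153z^2-819z+6468 = (3/5)(5z^4-55z^3+95z^2-1465z+4620) + (-12z^3+96z^2+60z+3696)
  5z^4-55z^3+95z^2-1465z+4620 = (-(5/12)z+5/4)(-12z^3+96z^2+60z+3696) + (0)
Last nonzero remainder: -12z^3+96z^2+60z+3696. Dividing through by -12 gives the monic gcd z^3-8z^2-5z-308.
Cancel z^3-8z^2-5z-308 from numerator and denominator to get the reduced form.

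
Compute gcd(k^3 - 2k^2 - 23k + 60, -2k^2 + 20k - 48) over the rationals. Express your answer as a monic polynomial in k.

By polynomial division,
  k^3 - 2k^2 - 23k + 60 = (-(1/2)k - 4)(-2k^2 + 20k - 48) + (33k - 132)
  -2k^2 + 20k - 48 = (-(2/33)k + 4/11)(33k - 132) + (0)
Last nonzero remainder: 33k - 132. Dividing through by 33 gives the monic gcd k - 4.

k - 4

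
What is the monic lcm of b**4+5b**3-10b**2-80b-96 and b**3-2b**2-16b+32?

Euclidean algorithm in ℚ[b]:
  b**4+5b**3-10b**2-80b-96 = (b+7)(b**3-2b**2-16b+32) + (20b**2-320)
  b**3-2b**2-16b+32 = ((1/20)b-1/10)(20b**2-320) + (0)
Last nonzero remainder: 20b**2-320. Dividing through by 20 gives the monic gcd b**2-16.
Then lcm(f, g) = f·g / gcd(f, g); expanding and making the result monic gives the answer.

b**5+3b**4-20b**3-60b**2+64b+192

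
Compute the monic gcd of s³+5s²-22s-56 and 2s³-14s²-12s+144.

Apply the Euclidean algorithm:
  s³+5s²-22s-56 = (1/2)(2s³-14s²-12s+144) + (12s²-16s-128)
  2s³-14s²-12s+144 = ((1/6)s-17/18)(12s²-16s-128) + (-(52/9)s+208/9)
  12s²-16s-128 = (-(27/13)s-72/13)(-(52/9)s+208/9) + (0)
Last nonzero remainder: -(52/9)s+208/9. Dividing through by -52/9 gives the monic gcd s-4.

s-4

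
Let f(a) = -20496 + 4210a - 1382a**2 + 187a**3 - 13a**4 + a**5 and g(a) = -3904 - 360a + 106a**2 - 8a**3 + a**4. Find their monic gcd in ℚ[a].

-976 + 154a - 12a**2 + a**3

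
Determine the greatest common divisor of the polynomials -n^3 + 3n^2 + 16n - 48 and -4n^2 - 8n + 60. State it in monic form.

Repeated division with remainder:
  -n^3 + 3n^2 + 16n - 48 = ((1/4)n - 5/4)(-4n^2 - 8n + 60) + (-9n + 27)
  -4n^2 - 8n + 60 = ((4/9)n + 20/9)(-9n + 27) + (0)
Last nonzero remainder: -9n + 27. Dividing through by -9 gives the monic gcd n - 3.

n - 3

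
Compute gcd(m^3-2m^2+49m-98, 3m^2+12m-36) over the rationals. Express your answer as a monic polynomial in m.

m-2

Repeated division with remainder:
  m^3-2m^2+49m-98 = ((1/3)m-2)(3m^2+12m-36) + (85m-170)
  3m^2+12m-36 = ((3/85)m+18/85)(85m-170) + (0)
Last nonzero remainder: 85m-170. Dividing through by 85 gives the monic gcd m-2.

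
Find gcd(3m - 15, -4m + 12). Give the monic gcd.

Repeated division with remainder:
  3m - 15 = (-3/4)(-4m + 12) + (-6)
  -4m + 12 = ((2/3)m - 2)(-6) + (0)
The last nonzero remainder is the constant -6, so the polynomials are coprime and gcd = 1.

1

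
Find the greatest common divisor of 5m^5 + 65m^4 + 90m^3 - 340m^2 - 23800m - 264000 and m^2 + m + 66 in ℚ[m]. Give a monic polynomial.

m^2 + m + 66

Repeated division with remainder:
  5m^5 + 65m^4 + 90m^3 - 340m^2 - 23800m - 264000 = (5m^3 + 60m^2 - 300m - 4000)(m^2 + m + 66) + (0)
The last nonzero remainder m^2 + m + 66 is already monic.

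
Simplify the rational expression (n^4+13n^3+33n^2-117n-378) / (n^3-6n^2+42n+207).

Apply the Euclidean algorithm:
  n^4+13n^3+33n^2-117n-378 = (n+19)(n^3-6n^2+42n+207) + (105n^2-1122n-4311)
  n^3-6n^2+42n+207 = ((1/105)n+164/3675)(105n^2-1122n-4311) + ((163081/1225)n+489243/1225)
  105n^2-1122n-4311 = ((128625/163081)n-1760325/163081)((163081/1225)n+489243/1225) + (0)
Last nonzero remainder: (163081/1225)n+489243/1225. Dividing through by 163081/1225 gives the monic gcd n+3.
Cancel n+3 from numerator and denominator to get the reduced form.

(n^3+10n^2+3n-126)/(n^2-9n+69)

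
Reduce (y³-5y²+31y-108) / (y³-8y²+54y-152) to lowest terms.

By polynomial division,
  y³-5y²+31y-108 = (y³-8y²+54y-152) + (3y²-23y+44)
  y³-8y²+54y-152 = ((1/3)y-1/9)(3y²-23y+44) + ((331/9)y-1324/9)
  3y²-23y+44 = ((27/331)y-99/331)((331/9)y-1324/9) + (0)
Last nonzero remainder: (331/9)y-1324/9. Dividing through by 331/9 gives the monic gcd y-4.
Cancel y-4 from numerator and denominator to get the reduced form.

(y²-y+27)/(y²-4y+38)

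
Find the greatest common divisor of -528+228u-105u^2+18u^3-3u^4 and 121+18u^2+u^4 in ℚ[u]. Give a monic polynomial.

11-2u+u^2

By polynomial division,
  -3u^4+18u^3-105u^2+228u-528 = (-3)(u^4+18u^2+121) + (18u^3-51u^2+228u-165)
  u^4+18u^2+121 = ((1/18)u+17/108)(18u^3-51u^2+228u-165) + ((481/36)u^2-(481/18)u+5291/36)
  18u^3-51u^2+228u-165 = ((648/481)u-540/481)((481/36)u^2-(481/18)u+5291/36) + (0)
Last nonzero remainder: (481/36)u^2-(481/18)u+5291/36. Dividing through by 481/36 gives the monic gcd u^2-2u+11.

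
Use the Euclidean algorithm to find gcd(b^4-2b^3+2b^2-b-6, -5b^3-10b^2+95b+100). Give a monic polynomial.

By polynomial division,
  b^4-2b^3+2b^2-b-6 = (-(1/5)b+4/5)(-5b^3-10b^2+95b+100) + (29b^2-57b-86)
  -5b^3-10b^2+95b+100 = (-(5/29)b-575/841)(29b^2-57b-86) + ((34650/841)b+34650/841)
  29b^2-57b-86 = ((24389/34650)b-36163/17325)((34650/841)b+34650/841) + (0)
Last nonzero remainder: (34650/841)b+34650/841. Dividing through by 34650/841 gives the monic gcd b+1.

b+1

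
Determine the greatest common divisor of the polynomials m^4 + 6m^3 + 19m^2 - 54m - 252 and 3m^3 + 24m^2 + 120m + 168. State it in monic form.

m^2 + 6m + 28

Repeated division with remainder:
  m^4 + 6m^3 + 19m^2 - 54m - 252 = ((1/3)m - 2/3)(3m^3 + 24m^2 + 120m + 168) + (-5m^2 - 30m - 140)
  3m^3 + 24m^2 + 120m + 168 = (-(3/5)m - 6/5)(-5m^2 - 30m - 140) + (0)
Last nonzero remainder: -5m^2 - 30m - 140. Dividing through by -5 gives the monic gcd m^2 + 6m + 28.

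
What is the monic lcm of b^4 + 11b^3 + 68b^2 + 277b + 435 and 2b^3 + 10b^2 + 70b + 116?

b^5 + 13b^4 + 90b^3 + 413b^2 + 989b + 870

Euclidean algorithm in ℚ[b]:
  b^4 + 11b^3 + 68b^2 + 277b + 435 = ((1/2)b + 3)(2b^3 + 10b^2 + 70b + 116) + (3b^2 + 9b + 87)
  2b^3 + 10b^2 + 70b + 116 = ((2/3)b + 4/3)(3b^2 + 9b + 87) + (0)
Last nonzero remainder: 3b^2 + 9b + 87. Dividing through by 3 gives the monic gcd b^2 + 3b + 29.
Then lcm(f, g) = f·g / gcd(f, g); expanding and making the result monic gives the answer.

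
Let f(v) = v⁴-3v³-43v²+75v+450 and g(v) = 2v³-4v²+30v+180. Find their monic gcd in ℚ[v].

v+3

Apply the Euclidean algorithm:
  v⁴-3v³-43v²+75v+450 = ((1/2)v-1/2)(2v³-4v²+30v+180) + (-60v²+540)
  2v³-4v²+30v+180 = (-(1/30)v+1/15)(-60v²+540) + (48v+144)
  -60v²+540 = (-(5/4)v+15/4)(48v+144) + (0)
Last nonzero remainder: 48v+144. Dividing through by 48 gives the monic gcd v+3.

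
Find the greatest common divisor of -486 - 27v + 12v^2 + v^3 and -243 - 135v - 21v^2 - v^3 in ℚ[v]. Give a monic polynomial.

Repeated division with remainder:
  v^3 + 12v^2 - 27v - 486 = (-1)(-v^3 - 21v^2 - 135v - 243) + (-9v^2 - 162v - 729)
  -v^3 - 21v^2 - 135v - 243 = ((1/9)v + 1/3)(-9v^2 - 162v - 729) + (0)
Last nonzero remainder: -9v^2 - 162v - 729. Dividing through by -9 gives the monic gcd v^2 + 18v + 81.

81 + 18v + v^2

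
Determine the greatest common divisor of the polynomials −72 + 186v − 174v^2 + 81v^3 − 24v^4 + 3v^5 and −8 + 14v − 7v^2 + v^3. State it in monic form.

4 − 5v + v^2

Repeated division with remainder:
  3v^5 − 24v^4 + 81v^3 − 174v^2 + 186v − 72 = (3v^2 − 3v + 18)(v^3 − 7v^2 + 14v − 8) + (18v^2 − 90v + 72)
  v^3 − 7v^2 + 14v − 8 = ((1/18)v − 1/9)(18v^2 − 90v + 72) + (0)
Last nonzero remainder: 18v^2 − 90v + 72. Dividing through by 18 gives the monic gcd v^2 − 5v + 4.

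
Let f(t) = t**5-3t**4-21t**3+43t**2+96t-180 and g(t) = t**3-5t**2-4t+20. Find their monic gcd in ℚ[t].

t**2-7t+10

Apply the Euclidean algorithm:
  t**5-3t**4-21t**3+43t**2+96t-180 = (t**2+2t-7)(t**3-5t**2-4t+20) + (-4t**2+28t-40)
  t**3-5t**2-4t+20 = (-(1/4)t-1/2)(-4t**2+28t-40) + (0)
Last nonzero remainder: -4t**2+28t-40. Dividing through by -4 gives the monic gcd t**2-7t+10.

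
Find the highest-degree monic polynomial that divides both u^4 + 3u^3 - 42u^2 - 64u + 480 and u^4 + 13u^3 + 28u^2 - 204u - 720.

u^3 + 7u^2 - 14u - 120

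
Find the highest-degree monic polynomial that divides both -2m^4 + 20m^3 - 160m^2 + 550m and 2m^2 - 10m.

m^2 - 5m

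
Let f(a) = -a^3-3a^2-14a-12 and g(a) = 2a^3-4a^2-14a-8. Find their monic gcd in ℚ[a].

a+1

Apply the Euclidean algorithm:
  -a^3-3a^2-14a-12 = (-1/2)(2a^3-4a^2-14a-8) + (-5a^2-21a-16)
  2a^3-4a^2-14a-8 = (-(2/5)a+62/25)(-5a^2-21a-16) + ((792/25)a+792/25)
  -5a^2-21a-16 = (-(125/792)a-50/99)((792/25)a+792/25) + (0)
Last nonzero remainder: (792/25)a+792/25. Dividing through by 792/25 gives the monic gcd a+1.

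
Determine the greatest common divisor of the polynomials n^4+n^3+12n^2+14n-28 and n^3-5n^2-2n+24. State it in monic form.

n+2

Repeated division with remainder:
  n^4+n^3+12n^2+14n-28 = (n+6)(n^3-5n^2-2n+24) + (44n^2+2n-172)
  n^3-5n^2-2n+24 = ((1/44)n-111/968)(44n^2+2n-172) + ((1035/484)n+1035/242)
  44n^2+2n-172 = ((21296/1035)n-41624/1035)((1035/484)n+1035/242) + (0)
Last nonzero remainder: (1035/484)n+1035/242. Dividing through by 1035/484 gives the monic gcd n+2.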